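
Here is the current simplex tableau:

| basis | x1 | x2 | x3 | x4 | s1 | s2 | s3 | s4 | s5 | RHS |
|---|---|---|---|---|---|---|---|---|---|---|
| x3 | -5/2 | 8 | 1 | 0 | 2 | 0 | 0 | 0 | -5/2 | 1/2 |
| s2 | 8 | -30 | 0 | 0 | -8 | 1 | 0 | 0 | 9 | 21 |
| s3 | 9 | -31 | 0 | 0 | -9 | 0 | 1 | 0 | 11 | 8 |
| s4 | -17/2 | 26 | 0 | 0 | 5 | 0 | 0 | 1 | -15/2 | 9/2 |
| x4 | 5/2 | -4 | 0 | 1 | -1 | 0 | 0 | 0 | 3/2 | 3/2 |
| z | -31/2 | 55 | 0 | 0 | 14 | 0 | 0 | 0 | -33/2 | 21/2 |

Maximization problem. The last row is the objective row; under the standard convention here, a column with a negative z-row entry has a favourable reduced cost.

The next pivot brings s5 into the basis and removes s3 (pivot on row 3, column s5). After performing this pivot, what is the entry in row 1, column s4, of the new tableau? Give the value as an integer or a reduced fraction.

Pivot element is row 3, column s5: 11.
Normalize row 3: new (row 3, s4) = 0/11 = 0.
row 1 ← row 1 − (-5/2)·(new row 3): 0 − (-5/2)·0 = 0.

0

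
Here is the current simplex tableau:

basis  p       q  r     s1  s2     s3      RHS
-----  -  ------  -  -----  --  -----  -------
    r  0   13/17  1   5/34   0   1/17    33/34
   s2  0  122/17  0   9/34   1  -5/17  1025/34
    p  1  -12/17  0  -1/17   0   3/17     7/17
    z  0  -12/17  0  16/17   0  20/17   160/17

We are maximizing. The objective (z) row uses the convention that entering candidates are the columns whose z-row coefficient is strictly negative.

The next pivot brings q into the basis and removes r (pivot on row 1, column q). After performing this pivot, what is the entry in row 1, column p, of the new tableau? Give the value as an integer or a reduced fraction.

Pivot element is row 1, column q: 13/17.
Normalize row 1: new (row 1, p) = 0/(13/17) = 0.
Row 1 is the pivot row, so the entry is 0.

0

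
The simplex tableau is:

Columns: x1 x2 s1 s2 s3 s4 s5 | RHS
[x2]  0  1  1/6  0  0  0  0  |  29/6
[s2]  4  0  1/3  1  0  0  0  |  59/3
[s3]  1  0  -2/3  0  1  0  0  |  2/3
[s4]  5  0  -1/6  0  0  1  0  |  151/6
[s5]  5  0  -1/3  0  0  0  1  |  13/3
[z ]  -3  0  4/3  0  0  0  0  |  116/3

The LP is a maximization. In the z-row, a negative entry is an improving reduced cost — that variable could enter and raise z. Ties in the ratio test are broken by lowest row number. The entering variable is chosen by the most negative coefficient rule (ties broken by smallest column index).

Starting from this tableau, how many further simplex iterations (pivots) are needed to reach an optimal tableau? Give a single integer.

2

pivot: x1 in, s3 out → z = 122/3
pivot: s1 in, s5 out → z = 368/9
No improving column remains; optimal.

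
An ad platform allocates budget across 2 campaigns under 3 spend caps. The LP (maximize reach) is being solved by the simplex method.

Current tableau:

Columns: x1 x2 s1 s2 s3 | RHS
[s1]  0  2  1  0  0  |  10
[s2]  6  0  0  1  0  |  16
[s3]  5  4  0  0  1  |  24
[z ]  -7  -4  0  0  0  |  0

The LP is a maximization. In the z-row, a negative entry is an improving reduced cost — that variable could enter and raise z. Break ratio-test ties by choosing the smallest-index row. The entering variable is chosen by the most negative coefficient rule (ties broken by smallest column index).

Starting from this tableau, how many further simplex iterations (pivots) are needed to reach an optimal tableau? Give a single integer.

pivot: x1 in, s2 out → z = 56/3
pivot: x2 in, s3 out → z = 88/3
No improving column remains; optimal.

2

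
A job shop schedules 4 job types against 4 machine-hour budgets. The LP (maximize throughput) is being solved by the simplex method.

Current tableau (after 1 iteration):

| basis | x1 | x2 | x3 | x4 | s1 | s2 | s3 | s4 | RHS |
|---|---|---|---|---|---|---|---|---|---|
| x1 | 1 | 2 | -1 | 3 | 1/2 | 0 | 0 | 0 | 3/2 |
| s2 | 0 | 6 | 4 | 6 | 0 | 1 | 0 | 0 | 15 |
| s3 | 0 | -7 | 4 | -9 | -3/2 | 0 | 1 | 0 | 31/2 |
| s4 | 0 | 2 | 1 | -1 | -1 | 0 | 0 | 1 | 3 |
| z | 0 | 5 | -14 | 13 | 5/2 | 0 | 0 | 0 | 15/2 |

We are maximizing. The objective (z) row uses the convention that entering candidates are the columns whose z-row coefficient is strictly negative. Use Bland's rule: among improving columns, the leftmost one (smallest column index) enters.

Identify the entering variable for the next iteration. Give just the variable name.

Objective-row coefficients: x1: 0, x2: 5, x3: -14, x4: 13, s1: 5/2, s2: 0, s3: 0, s4: 0.
Improving columns: x3. Bland's rule picks the smallest column index → x3.

x3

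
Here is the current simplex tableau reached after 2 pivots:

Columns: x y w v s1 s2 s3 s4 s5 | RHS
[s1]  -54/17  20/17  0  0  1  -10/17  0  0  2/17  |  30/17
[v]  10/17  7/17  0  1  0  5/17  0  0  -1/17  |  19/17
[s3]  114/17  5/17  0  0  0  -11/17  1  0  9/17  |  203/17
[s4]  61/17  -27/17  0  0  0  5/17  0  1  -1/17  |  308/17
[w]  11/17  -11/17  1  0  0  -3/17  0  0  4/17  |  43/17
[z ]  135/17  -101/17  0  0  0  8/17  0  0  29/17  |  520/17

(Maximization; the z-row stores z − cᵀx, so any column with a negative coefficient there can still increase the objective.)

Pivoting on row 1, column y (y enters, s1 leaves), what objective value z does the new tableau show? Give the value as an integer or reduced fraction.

79/2

Minimum ratio for y: (30/17)/(20/17) = 3/2.
z changes by −(z-row coeff of y)·ratio = −(-101/17)·(3/2) = 303/34.
New z = 520/17 + (303/34) = 79/2.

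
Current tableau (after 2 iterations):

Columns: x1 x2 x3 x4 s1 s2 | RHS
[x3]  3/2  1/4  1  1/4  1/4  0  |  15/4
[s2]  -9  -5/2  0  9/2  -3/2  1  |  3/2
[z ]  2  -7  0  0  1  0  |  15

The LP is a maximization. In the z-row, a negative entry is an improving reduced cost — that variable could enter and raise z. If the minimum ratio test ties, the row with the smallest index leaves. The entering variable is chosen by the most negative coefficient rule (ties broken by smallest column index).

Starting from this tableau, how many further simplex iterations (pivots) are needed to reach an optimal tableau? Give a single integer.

1

pivot: x2 in, x3 out → z = 120
No improving column remains; optimal.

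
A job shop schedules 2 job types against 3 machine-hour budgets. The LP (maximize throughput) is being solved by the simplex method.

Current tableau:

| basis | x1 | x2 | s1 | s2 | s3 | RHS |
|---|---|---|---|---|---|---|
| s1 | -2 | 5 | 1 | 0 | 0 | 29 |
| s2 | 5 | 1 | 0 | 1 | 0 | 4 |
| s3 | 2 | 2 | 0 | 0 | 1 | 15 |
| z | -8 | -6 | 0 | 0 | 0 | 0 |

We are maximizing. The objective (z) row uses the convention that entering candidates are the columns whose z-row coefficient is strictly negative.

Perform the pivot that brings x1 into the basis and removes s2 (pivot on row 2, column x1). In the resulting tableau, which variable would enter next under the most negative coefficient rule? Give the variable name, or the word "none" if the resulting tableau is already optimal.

Pivot element 5. New z-row = old z-row − (-8)·(row 2/5).
Updated z-row coefficients: x1: 0, x2: -22/5, s1: 0, s2: 8/5, s3: 0.
The most negative is -22/5 in column x2, so x2 would enter next.

x2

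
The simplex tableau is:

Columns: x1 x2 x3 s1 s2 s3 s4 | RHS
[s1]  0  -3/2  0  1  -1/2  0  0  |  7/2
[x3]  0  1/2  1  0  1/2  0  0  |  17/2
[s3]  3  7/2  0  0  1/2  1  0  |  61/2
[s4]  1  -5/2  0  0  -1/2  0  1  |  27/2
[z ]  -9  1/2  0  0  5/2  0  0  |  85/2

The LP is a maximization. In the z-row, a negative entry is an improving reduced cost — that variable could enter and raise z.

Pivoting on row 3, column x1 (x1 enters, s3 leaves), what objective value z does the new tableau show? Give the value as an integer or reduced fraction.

Minimum ratio for x1: (61/2)/3 = 61/6.
z changes by −(z-row coeff of x1)·ratio = −(-9)·(61/6) = 183/2.
New z = 85/2 + (183/2) = 134.

134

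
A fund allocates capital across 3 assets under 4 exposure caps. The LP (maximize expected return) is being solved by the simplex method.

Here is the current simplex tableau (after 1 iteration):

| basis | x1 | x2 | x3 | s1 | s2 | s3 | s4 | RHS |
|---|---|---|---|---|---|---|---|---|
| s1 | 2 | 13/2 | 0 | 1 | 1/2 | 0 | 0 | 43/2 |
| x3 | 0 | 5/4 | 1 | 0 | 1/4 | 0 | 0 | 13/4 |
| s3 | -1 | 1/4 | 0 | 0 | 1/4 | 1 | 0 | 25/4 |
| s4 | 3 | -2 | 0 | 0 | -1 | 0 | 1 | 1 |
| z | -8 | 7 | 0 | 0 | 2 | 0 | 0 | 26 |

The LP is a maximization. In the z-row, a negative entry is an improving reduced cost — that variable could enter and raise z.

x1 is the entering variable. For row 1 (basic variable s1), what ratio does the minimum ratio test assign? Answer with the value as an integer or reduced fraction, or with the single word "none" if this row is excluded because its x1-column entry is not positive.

Ratio = RHS / (x1 entry) = (43/2) / 2 = 43/4.

43/4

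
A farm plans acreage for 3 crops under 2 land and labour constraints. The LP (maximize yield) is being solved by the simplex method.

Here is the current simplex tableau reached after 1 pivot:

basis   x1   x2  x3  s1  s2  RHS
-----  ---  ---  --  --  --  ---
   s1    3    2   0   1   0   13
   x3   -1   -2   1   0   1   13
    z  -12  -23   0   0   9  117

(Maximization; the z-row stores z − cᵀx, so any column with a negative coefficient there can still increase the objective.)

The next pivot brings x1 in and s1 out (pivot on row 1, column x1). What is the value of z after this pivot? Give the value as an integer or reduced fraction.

169

Minimum ratio for x1: 13/3 = 13/3.
z changes by −(z-row coeff of x1)·ratio = −(-12)·(13/3) = 52.
New z = 117 + 52 = 169.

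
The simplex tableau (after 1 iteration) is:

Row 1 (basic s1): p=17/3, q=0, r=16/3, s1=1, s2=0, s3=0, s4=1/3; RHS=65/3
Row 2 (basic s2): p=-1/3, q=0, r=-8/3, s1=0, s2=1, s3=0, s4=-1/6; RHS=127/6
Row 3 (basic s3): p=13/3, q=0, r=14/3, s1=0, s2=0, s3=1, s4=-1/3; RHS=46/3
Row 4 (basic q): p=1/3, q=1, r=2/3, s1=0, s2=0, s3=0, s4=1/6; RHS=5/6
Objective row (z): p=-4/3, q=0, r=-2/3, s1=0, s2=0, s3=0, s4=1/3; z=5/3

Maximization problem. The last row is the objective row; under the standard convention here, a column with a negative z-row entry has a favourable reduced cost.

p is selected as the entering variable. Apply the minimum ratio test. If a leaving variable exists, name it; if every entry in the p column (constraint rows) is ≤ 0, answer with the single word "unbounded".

q

Ratios: row 1 (s1): (65/3)/(17/3) = 65/17; row 2 (s2): entry -1/3 ≤ 0, skip; row 3 (s3): (46/3)/(13/3) = 46/13; row 4 (q): (5/6)/(1/3) = 5/2.
Minimum ratio is in the q row, so q leaves.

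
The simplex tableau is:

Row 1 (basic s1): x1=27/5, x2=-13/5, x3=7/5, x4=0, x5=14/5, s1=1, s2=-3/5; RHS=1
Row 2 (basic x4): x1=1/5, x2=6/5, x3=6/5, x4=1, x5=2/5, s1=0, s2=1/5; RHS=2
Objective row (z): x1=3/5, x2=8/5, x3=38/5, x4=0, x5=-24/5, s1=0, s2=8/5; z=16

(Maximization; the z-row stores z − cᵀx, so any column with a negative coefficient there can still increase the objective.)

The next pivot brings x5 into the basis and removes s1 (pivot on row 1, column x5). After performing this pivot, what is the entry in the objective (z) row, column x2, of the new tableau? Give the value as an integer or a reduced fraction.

-20/7

Pivot element is row 1, column x5: 14/5.
Normalize row 1: new (row 1, x2) = (-13/5)/(14/5) = -13/14.
z-row ← z-row − (-24/5)·(new row 1): 8/5 − (-24/5)·(-13/14) = -20/7.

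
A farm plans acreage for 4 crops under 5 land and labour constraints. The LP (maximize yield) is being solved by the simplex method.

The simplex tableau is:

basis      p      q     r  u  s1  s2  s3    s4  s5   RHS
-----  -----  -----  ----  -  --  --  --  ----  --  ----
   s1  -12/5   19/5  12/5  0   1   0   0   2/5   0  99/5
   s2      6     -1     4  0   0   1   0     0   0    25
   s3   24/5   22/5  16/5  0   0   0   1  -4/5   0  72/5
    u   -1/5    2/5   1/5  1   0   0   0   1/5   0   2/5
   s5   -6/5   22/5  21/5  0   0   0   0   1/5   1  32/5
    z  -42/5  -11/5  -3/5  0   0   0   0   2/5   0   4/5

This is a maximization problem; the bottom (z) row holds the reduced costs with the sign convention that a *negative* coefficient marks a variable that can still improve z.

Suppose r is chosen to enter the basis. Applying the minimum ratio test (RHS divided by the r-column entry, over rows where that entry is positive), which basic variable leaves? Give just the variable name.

s5

Ratios: row 1 (s1): (99/5)/(12/5) = 33/4; row 2 (s2): 25/4 = 25/4; row 3 (s3): (72/5)/(16/5) = 9/2; row 4 (u): (2/5)/(1/5) = 2; row 5 (s5): (32/5)/(21/5) = 32/21.
Minimum ratio 32/21 is in the s5 row, so s5 leaves.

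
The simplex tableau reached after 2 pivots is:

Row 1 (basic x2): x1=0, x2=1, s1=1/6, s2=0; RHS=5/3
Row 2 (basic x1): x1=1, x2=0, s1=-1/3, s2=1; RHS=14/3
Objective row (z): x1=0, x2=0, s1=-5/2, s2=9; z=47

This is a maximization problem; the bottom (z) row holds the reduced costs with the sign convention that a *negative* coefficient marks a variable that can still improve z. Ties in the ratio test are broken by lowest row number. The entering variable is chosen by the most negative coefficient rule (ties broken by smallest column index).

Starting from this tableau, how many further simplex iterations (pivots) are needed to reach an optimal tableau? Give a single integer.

pivot: s1 in, x2 out → z = 72
No improving column remains; optimal.

1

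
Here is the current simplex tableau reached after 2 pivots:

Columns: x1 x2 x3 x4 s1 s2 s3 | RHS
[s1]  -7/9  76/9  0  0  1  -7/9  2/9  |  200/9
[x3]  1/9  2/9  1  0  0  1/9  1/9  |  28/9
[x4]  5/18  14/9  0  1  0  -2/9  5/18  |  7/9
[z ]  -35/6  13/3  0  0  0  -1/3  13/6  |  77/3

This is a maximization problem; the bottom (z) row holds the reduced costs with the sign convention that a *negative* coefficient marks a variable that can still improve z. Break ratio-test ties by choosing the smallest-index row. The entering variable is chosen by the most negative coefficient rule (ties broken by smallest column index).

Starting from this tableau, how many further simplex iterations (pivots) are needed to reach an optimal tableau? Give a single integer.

2

pivot: x1 in, x4 out → z = 42
pivot: s2 in, x3 out → z = 112
No improving column remains; optimal.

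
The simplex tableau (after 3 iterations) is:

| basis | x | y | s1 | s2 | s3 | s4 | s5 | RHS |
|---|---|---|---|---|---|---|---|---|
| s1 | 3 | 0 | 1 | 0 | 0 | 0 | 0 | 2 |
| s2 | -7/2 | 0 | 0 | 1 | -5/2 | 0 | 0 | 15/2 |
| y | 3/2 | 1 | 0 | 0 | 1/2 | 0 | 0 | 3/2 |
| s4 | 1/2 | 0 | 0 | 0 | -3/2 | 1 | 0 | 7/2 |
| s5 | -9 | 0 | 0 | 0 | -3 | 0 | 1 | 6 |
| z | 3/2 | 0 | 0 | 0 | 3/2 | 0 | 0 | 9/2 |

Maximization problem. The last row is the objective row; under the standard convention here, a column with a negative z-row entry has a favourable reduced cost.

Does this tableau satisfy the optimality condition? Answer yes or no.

No objective-row coefficient is strictly negative, so no entering variable exists; the tableau is optimal.

yes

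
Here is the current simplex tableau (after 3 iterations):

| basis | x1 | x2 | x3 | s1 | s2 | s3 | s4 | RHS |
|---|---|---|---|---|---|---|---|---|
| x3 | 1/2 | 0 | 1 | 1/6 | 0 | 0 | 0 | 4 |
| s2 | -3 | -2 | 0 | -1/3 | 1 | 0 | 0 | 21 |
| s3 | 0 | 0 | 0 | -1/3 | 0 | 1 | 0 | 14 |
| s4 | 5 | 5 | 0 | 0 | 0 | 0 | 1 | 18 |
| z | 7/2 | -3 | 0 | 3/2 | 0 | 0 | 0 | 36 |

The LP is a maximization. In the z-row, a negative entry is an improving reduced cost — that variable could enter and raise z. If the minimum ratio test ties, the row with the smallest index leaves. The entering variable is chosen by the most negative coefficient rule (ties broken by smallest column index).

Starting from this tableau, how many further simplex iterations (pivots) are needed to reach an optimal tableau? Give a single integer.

pivot: x2 in, s4 out → z = 234/5
No improving column remains; optimal.

1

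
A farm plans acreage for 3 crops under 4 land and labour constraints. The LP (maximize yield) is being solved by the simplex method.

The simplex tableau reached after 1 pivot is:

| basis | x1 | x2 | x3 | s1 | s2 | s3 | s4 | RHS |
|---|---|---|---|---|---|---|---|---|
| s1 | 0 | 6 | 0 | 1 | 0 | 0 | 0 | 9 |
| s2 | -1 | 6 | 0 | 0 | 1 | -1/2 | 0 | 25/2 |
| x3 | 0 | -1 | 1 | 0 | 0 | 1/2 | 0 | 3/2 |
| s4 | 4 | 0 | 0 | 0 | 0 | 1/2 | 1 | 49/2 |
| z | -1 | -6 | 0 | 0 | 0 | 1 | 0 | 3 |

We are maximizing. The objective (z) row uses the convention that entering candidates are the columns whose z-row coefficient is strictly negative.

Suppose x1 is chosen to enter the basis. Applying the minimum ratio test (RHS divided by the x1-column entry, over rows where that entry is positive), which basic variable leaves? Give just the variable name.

Ratios: row 1 (s1): entry 0 ≤ 0, skip; row 2 (s2): entry -1 ≤ 0, skip; row 3 (x3): entry 0 ≤ 0, skip; row 4 (s4): (49/2)/4 = 49/8.
Minimum ratio 49/8 is in the s4 row, so s4 leaves.

s4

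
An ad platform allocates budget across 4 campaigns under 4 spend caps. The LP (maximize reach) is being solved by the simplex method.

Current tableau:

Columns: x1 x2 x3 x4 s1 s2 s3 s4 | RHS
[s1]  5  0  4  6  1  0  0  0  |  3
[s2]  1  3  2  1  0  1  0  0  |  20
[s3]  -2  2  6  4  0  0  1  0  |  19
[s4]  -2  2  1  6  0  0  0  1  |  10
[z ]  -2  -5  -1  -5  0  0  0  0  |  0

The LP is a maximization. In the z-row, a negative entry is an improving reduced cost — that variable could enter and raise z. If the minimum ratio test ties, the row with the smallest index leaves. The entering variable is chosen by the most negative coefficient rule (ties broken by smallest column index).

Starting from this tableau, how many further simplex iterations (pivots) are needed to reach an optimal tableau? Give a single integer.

pivot: x2 in, s4 out → z = 25
pivot: x1 in, s1 out → z = 146/5
No improving column remains; optimal.

2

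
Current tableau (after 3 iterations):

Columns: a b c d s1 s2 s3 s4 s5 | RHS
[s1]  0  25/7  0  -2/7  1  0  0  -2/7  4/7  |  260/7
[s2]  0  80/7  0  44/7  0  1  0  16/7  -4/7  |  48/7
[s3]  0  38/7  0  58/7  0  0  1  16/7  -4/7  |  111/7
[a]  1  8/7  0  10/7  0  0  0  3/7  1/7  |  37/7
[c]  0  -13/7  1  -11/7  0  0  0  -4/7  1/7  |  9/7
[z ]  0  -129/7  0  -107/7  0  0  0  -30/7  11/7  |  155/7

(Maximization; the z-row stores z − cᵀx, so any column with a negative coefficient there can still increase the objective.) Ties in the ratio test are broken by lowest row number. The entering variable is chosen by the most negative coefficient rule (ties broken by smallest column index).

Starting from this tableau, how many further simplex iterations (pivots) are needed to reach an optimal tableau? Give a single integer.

pivot: b in, s2 out → z = 166/5
pivot: d in, b out → z = 427/11
No improving column remains; optimal.

2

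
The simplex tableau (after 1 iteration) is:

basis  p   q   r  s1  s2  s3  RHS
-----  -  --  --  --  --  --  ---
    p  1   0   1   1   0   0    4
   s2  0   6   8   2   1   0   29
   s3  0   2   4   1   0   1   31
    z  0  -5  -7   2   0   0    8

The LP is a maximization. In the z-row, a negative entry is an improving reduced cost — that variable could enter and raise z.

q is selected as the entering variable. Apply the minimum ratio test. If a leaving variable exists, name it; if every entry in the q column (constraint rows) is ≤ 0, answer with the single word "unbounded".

s2

Ratios: row 1 (p): entry 0 ≤ 0, skip; row 2 (s2): 29/6 = 29/6; row 3 (s3): 31/2 = 31/2.
Minimum ratio is in the s2 row, so s2 leaves.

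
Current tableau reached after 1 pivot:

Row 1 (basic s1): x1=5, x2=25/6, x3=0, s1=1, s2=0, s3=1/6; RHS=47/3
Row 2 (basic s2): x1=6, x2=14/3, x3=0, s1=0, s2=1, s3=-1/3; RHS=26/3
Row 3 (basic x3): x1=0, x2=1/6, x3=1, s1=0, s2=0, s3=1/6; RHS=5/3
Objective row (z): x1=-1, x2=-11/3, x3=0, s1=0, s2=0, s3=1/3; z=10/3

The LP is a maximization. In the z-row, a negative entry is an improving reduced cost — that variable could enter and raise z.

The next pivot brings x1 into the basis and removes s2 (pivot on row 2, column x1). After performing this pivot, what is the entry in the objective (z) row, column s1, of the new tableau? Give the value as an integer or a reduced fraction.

Pivot element is row 2, column x1: 6.
Normalize row 2: new (row 2, s1) = 0/6 = 0.
z-row ← z-row − (-1)·(new row 2): 0 − (-1)·0 = 0.

0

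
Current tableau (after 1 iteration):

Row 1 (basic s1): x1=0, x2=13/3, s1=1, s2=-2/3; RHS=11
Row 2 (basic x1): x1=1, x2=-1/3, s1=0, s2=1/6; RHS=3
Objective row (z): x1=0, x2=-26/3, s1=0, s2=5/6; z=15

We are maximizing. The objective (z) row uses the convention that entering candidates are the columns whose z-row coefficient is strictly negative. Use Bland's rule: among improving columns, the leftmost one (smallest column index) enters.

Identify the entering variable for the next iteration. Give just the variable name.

Objective-row coefficients: x1: 0, x2: -26/3, s1: 0, s2: 5/6.
Improving columns: x2. Bland's rule picks the smallest column index → x2.

x2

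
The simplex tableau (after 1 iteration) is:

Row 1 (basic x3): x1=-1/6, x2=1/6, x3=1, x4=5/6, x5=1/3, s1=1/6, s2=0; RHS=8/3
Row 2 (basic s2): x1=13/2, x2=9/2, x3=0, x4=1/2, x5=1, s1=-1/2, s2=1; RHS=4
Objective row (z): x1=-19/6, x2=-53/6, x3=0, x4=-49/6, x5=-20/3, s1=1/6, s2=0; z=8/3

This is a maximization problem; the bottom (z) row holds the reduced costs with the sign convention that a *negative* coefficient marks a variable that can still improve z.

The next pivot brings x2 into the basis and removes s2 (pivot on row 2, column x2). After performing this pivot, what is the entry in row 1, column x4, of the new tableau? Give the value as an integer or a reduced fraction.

Pivot element is row 2, column x2: 9/2.
Normalize row 2: new (row 2, x4) = (1/2)/(9/2) = 1/9.
row 1 ← row 1 − (1/6)·(new row 2): 5/6 − (1/6)·(1/9) = 22/27.

22/27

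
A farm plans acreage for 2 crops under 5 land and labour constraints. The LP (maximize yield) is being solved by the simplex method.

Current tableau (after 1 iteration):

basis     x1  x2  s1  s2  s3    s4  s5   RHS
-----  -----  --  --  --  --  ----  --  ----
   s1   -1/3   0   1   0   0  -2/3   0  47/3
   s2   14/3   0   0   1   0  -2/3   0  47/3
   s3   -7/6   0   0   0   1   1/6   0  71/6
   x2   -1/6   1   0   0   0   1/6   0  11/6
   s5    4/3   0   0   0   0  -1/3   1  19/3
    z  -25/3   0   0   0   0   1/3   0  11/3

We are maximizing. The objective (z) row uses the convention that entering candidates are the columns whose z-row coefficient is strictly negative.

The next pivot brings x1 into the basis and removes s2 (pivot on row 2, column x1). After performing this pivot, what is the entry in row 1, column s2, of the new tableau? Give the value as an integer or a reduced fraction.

1/14

Pivot element is row 2, column x1: 14/3.
Normalize row 2: new (row 2, s2) = 1/(14/3) = 3/14.
row 1 ← row 1 − (-1/3)·(new row 2): 0 − (-1/3)·(3/14) = 1/14.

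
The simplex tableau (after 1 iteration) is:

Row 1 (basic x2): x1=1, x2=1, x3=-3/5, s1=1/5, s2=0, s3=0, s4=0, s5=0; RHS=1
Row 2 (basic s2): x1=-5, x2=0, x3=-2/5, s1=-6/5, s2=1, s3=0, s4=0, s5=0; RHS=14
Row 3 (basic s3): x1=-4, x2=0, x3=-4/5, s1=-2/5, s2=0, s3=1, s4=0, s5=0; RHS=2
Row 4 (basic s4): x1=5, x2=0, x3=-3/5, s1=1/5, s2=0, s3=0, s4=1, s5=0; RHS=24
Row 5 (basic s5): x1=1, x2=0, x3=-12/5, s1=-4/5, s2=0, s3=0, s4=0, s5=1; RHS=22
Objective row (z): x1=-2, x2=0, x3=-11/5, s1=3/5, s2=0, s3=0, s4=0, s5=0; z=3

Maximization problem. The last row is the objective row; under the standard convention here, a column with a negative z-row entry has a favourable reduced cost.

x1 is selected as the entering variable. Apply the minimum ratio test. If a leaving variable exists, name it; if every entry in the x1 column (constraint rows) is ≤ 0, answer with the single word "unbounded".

x2

Ratios: row 1 (x2): 1/1 = 1; row 2 (s2): entry -5 ≤ 0, skip; row 3 (s3): entry -4 ≤ 0, skip; row 4 (s4): 24/5 = 24/5; row 5 (s5): 22/1 = 22.
Minimum ratio is in the x2 row, so x2 leaves.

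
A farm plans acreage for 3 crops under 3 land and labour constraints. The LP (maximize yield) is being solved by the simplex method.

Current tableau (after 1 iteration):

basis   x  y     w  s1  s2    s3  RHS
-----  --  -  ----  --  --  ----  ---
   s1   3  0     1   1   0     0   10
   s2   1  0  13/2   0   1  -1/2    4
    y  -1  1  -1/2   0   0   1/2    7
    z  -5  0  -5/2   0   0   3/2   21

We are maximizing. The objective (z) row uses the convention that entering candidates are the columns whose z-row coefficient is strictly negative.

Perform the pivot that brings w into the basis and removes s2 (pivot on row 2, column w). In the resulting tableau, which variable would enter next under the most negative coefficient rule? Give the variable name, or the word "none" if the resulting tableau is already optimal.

x

Pivot element 13/2. New z-row = old z-row − (-5/2)·(row 2/(13/2)).
Updated z-row coefficients: x: -60/13, y: 0, w: 0, s1: 0, s2: 5/13, s3: 17/13.
The most negative is -60/13 in column x, so x would enter next.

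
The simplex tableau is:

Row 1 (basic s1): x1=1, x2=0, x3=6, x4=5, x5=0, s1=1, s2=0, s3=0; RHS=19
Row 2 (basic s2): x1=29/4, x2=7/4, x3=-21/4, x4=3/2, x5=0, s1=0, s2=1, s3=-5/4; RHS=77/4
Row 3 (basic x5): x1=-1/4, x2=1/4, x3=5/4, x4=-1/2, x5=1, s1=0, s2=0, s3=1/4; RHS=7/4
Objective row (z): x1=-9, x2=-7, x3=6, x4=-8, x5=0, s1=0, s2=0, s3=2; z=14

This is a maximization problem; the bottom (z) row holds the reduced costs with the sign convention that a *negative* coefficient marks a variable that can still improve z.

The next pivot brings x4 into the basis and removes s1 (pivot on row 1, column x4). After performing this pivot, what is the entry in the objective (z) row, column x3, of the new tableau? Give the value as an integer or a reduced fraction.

Pivot element is row 1, column x4: 5.
Normalize row 1: new (row 1, x3) = 6/5 = 6/5.
z-row ← z-row − (-8)·(new row 1): 6 − (-8)·(6/5) = 78/5.

78/5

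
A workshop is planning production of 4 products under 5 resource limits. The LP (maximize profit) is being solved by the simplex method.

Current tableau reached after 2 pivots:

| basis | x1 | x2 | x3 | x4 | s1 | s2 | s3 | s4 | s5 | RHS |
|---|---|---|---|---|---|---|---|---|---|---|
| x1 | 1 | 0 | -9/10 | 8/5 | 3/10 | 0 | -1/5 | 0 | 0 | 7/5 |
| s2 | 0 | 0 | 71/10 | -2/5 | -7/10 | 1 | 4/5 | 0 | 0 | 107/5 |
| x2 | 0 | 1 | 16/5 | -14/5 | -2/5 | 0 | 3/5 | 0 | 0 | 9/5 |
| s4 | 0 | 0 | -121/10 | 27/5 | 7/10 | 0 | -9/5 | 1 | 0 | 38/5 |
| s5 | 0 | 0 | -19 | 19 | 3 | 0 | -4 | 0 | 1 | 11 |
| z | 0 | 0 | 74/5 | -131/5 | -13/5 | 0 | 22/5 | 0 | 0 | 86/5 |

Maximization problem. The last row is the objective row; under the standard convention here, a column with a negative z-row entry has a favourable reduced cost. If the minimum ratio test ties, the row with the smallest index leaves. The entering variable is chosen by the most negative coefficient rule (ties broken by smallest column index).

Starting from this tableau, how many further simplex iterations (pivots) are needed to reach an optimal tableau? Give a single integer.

2

pivot: x4 in, s5 out → z = 615/19
pivot: x3 in, x1 out → z = 5331/133
No improving column remains; optimal.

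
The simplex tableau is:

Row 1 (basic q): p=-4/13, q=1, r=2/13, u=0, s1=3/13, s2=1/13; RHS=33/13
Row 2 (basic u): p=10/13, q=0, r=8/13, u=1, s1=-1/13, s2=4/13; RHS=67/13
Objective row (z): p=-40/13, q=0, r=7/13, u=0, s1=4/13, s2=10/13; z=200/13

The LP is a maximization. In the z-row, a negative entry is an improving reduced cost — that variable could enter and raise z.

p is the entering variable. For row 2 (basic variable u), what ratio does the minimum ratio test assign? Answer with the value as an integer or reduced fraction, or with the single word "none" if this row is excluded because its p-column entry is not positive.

67/10

Ratio = RHS / (p entry) = (67/13) / (10/13) = 67/10.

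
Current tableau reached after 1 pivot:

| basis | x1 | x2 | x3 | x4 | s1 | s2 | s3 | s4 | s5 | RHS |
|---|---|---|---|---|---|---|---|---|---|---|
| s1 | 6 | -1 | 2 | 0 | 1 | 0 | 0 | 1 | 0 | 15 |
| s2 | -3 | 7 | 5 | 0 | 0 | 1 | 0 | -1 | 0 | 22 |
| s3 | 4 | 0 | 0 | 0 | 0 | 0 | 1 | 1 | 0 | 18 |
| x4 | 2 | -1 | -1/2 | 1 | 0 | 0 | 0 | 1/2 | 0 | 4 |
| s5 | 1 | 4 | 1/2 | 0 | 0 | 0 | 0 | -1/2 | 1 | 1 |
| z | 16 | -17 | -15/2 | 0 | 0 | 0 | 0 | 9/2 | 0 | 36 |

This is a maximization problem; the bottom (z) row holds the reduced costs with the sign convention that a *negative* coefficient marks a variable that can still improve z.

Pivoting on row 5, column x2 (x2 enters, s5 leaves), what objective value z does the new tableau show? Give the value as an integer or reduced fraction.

161/4

Minimum ratio for x2: 1/4 = 1/4.
z changes by −(z-row coeff of x2)·ratio = −(-17)·(1/4) = 17/4.
New z = 36 + (17/4) = 161/4.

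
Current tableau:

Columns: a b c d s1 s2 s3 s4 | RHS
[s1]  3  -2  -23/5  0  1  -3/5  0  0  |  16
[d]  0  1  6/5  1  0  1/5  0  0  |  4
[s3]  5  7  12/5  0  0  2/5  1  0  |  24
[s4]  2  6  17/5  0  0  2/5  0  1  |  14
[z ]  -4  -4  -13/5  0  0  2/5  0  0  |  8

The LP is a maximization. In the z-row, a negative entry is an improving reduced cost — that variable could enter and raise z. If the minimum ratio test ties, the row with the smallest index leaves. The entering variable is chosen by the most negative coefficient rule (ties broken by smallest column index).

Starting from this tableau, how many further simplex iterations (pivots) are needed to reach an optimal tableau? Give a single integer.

pivot: a in, s3 out → z = 136/5
pivot: c in, s4 out → z = 1734/61
No improving column remains; optimal.

2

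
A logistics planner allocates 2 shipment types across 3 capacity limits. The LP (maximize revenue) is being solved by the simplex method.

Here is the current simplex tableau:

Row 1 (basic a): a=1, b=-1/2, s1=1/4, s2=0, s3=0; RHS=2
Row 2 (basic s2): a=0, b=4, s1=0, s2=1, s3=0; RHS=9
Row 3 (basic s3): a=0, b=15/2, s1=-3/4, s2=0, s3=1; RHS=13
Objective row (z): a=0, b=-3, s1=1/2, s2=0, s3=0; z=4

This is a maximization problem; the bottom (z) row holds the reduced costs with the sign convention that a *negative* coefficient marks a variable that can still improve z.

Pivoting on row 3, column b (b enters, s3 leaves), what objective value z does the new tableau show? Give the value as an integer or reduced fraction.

Minimum ratio for b: 13/(15/2) = 26/15.
z changes by −(z-row coeff of b)·ratio = −(-3)·(26/15) = 26/5.
New z = 4 + (26/5) = 46/5.

46/5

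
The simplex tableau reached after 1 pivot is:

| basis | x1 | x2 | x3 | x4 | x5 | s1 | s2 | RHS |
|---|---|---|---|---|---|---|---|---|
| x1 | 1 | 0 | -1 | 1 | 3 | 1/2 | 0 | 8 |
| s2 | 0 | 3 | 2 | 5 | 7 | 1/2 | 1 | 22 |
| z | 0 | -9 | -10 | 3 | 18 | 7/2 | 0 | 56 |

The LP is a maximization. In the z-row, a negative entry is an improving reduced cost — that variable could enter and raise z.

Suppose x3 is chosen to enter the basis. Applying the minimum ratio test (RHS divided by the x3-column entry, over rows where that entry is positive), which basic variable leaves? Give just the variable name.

Ratios: row 1 (x1): entry -1 ≤ 0, skip; row 2 (s2): 22/2 = 11.
Minimum ratio 11 is in the s2 row, so s2 leaves.

s2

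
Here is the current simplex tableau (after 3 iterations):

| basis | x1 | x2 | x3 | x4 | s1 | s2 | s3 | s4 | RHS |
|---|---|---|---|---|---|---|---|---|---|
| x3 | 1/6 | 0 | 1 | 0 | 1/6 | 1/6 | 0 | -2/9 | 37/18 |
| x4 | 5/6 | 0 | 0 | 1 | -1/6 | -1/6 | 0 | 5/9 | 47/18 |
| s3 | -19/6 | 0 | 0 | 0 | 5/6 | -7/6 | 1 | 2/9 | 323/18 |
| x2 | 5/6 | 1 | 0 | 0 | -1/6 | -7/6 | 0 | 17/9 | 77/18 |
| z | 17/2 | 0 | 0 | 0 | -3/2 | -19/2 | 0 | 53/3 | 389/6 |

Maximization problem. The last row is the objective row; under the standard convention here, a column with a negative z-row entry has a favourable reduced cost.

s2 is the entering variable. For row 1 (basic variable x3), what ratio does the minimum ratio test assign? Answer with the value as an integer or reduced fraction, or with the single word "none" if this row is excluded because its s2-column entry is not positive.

Ratio = RHS / (s2 entry) = (37/18) / (1/6) = 37/3.

37/3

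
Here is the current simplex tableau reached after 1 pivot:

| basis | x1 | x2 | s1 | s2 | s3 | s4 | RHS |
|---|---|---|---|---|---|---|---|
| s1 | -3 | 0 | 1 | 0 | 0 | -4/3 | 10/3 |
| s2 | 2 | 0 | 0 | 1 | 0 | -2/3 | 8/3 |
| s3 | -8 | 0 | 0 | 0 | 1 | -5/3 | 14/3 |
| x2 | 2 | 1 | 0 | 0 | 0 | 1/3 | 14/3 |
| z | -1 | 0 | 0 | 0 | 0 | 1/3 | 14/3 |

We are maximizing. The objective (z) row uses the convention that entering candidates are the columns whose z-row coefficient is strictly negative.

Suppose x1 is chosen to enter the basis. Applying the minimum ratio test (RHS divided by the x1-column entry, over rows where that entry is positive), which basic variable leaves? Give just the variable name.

s2

Ratios: row 1 (s1): entry -3 ≤ 0, skip; row 2 (s2): (8/3)/2 = 4/3; row 3 (s3): entry -8 ≤ 0, skip; row 4 (x2): (14/3)/2 = 7/3.
Minimum ratio 4/3 is in the s2 row, so s2 leaves.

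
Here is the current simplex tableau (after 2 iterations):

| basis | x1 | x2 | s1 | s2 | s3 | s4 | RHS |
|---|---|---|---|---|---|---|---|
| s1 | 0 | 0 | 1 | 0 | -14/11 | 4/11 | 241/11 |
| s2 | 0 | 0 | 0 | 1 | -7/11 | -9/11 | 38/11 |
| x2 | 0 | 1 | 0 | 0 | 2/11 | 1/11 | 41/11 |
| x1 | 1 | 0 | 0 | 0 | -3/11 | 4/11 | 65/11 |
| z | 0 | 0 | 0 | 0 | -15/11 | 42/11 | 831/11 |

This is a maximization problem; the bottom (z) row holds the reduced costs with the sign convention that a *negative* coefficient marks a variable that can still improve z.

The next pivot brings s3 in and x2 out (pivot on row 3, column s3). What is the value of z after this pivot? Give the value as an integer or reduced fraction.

Minimum ratio for s3: (41/11)/(2/11) = 41/2.
z changes by −(z-row coeff of s3)·ratio = −(-15/11)·(41/2) = 615/22.
New z = 831/11 + (615/22) = 207/2.

207/2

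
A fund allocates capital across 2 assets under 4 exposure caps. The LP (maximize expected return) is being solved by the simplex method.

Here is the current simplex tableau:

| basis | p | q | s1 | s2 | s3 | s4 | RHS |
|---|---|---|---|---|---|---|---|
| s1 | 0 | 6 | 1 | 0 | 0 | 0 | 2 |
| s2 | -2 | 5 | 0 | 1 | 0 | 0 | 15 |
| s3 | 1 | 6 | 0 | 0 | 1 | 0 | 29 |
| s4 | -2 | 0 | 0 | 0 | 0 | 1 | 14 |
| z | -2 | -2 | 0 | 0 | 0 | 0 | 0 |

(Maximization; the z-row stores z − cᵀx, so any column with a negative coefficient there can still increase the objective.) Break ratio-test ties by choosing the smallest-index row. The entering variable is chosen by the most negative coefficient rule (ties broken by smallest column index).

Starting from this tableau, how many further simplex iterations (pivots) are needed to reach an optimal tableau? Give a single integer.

pivot: p in, s3 out → z = 58
No improving column remains; optimal.

1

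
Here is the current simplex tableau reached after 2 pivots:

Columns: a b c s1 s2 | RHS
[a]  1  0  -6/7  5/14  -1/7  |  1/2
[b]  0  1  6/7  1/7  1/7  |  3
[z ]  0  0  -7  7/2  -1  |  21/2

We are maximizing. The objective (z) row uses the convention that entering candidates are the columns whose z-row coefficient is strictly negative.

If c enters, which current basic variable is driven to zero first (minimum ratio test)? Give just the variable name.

Ratios: row 1 (a): entry -6/7 ≤ 0, skip; row 2 (b): 3/(6/7) = 7/2.
Minimum ratio 7/2 is in the b row, so b leaves.

b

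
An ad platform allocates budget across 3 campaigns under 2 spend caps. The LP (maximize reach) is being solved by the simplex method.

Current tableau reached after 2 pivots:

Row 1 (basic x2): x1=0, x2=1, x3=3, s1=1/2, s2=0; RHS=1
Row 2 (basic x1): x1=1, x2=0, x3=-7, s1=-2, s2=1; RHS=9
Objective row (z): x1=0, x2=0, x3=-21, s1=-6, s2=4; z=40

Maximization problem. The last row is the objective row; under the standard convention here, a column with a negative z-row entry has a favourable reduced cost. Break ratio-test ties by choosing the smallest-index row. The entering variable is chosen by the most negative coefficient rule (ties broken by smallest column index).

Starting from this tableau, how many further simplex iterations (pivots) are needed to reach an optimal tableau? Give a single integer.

2

pivot: x3 in, x2 out → z = 47
pivot: s1 in, x3 out → z = 52
No improving column remains; optimal.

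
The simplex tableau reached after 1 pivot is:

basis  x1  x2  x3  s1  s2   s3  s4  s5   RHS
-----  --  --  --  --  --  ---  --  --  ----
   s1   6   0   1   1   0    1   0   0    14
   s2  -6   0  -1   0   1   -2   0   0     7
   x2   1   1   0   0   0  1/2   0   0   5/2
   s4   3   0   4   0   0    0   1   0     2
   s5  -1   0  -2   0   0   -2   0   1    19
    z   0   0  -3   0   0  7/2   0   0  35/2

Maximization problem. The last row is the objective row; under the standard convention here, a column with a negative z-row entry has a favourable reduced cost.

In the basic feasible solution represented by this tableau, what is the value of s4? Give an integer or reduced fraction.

s4 is basic (row 4); its value is the RHS of that row: 2.

2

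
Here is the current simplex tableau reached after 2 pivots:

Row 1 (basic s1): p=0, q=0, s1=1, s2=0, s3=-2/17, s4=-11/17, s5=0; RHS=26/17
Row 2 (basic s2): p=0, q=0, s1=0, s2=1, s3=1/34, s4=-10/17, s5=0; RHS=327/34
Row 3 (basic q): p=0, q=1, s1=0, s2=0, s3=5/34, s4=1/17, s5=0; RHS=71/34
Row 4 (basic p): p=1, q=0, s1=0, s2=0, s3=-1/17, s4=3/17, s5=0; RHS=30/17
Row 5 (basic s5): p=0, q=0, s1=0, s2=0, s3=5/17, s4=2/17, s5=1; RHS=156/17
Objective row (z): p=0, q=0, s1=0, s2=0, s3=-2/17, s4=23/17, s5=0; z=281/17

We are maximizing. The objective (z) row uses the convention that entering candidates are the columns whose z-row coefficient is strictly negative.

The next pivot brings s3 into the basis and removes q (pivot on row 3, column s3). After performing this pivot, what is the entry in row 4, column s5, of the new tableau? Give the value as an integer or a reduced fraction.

0

Pivot element is row 3, column s3: 5/34.
Normalize row 3: new (row 3, s5) = 0/(5/34) = 0.
row 4 ← row 4 − (-1/17)·(new row 3): 0 − (-1/17)·0 = 0.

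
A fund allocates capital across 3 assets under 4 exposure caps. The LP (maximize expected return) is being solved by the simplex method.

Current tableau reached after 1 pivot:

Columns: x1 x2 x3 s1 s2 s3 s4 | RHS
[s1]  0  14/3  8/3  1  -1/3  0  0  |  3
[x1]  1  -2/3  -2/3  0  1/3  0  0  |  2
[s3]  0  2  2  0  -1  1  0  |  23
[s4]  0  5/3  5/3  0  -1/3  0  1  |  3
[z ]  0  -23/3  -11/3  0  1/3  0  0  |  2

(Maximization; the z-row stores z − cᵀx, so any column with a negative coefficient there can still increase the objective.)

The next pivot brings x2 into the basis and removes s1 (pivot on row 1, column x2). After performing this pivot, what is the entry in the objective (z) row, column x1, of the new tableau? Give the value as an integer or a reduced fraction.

Pivot element is row 1, column x2: 14/3.
Normalize row 1: new (row 1, x1) = 0/(14/3) = 0.
z-row ← z-row − (-23/3)·(new row 1): 0 − (-23/3)·0 = 0.

0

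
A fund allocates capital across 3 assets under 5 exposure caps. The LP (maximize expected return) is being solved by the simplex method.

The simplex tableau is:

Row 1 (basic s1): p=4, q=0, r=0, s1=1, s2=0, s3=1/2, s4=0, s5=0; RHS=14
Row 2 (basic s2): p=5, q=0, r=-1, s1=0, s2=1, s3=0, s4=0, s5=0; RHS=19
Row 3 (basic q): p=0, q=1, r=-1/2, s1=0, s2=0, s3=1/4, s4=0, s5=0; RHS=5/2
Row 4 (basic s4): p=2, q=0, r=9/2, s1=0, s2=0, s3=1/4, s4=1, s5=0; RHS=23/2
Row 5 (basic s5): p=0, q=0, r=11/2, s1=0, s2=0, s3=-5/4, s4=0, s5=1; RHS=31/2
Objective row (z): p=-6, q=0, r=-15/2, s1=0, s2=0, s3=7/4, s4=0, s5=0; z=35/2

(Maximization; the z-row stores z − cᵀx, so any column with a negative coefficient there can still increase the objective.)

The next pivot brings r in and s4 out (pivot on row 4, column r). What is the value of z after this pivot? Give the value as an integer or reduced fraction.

Minimum ratio for r: (23/2)/(9/2) = 23/9.
z changes by −(z-row coeff of r)·ratio = −(-15/2)·(23/9) = 115/6.
New z = 35/2 + (115/6) = 110/3.

110/3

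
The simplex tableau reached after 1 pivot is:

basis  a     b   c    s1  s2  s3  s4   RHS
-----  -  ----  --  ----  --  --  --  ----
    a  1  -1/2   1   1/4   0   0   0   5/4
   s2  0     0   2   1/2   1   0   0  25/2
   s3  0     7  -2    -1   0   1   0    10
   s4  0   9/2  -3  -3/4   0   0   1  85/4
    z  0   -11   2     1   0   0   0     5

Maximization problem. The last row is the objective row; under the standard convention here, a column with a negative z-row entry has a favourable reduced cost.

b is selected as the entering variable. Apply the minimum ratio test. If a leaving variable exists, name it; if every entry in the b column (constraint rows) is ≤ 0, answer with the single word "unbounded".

s3

Ratios: row 1 (a): entry -1/2 ≤ 0, skip; row 2 (s2): entry 0 ≤ 0, skip; row 3 (s3): 10/7 = 10/7; row 4 (s4): (85/4)/(9/2) = 85/18.
Minimum ratio is in the s3 row, so s3 leaves.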